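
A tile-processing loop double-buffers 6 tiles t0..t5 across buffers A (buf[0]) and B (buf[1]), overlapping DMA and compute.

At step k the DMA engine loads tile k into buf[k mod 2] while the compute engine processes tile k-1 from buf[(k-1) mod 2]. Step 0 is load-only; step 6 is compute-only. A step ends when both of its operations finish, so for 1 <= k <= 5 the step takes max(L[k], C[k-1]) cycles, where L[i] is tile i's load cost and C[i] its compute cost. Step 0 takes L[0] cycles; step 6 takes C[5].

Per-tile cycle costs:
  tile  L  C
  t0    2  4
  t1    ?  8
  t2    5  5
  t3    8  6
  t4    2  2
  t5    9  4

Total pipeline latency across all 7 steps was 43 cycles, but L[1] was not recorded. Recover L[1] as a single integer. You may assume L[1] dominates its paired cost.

step 0 → dur = L[0]=2 = 2
step 1 → dur = max(L[1]=?, C[0]=4) = L[1]  (unknown; binding)
step 2 → dur = max(L[2]=5, C[1]=8) = 8
step 3 → dur = max(L[3]=8, C[2]=5) = 8
step 4 → dur = max(L[4]=2, C[3]=6) = 6
step 5 → dur = max(L[5]=9, C[4]=2) = 9
step 6 → dur = C[5]=4 = 4
sum of known step durations = 37
dur[1] = total - known = 43 - 37 = 6
L[1] is the binding max in step 1, so L[1] = dur[1] = 6

L[1] = 6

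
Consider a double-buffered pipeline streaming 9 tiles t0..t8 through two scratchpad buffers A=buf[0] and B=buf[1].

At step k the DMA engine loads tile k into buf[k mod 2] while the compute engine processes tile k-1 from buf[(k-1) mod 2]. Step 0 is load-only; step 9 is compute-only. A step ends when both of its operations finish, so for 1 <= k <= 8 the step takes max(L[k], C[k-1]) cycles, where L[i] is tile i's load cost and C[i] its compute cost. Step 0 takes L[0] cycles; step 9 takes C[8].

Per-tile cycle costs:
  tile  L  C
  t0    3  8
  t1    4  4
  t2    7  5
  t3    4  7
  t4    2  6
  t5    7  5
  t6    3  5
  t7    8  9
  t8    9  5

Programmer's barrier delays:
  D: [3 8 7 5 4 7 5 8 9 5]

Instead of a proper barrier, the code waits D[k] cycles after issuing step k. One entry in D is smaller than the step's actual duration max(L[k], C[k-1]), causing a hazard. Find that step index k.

hazard at step 4

k=0 barrier L[0]=3→3c, D[0]=3 ok
k=1 barrier max(L[1]=4,C[0]=8)→8c, D[1]=8 ok
k=2 barrier max(L[2]=7,C[1]=4)→7c, D[2]=7 ok
k=3 barrier max(L[3]=4,C[2]=5)→5c, D[3]=5 ok
k=4 barrier max(L[4]=2,C[3]=7)→7c, D[4]=4 SHORT
k=5 barrier max(L[5]=7,C[4]=6)→7c, D[5]=7 ok
k=6 barrier max(L[6]=3,C[5]=5)→5c, D[6]=5 ok
k=7 barrier max(L[7]=8,C[6]=5)→8c, D[7]=8 ok
k=8 barrier max(L[8]=9,C[7]=9)→9c, D[8]=9 ok
k=9 barrier C[8]=5→5c, D[9]=5 ok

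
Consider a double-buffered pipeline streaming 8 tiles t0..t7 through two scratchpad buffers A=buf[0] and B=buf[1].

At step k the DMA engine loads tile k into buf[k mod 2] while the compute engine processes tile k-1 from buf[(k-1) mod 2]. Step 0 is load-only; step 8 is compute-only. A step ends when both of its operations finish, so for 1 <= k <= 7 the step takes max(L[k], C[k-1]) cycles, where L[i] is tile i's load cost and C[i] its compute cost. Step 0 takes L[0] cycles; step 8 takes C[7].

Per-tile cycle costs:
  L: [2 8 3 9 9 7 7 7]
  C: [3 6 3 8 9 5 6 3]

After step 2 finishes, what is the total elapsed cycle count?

end_cycle[2] = 16

[0] DMA t0→A (2c) ∥ CU idle ⇒ 2c, clock 2
[1] DMA t1→B (8c) ∥ CU A:t0 (3c) ⇒ 8c, clock 10
[2] DMA t2→A (3c) ∥ CU B:t1 (6c) ⇒ 6c, clock 16
[3] DMA t3→B (9c) ∥ CU A:t2 (3c) ⇒ 9c, clock 25
[4] DMA t4→A (9c) ∥ CU B:t3 (8c) ⇒ 9c, clock 34
[5] DMA t5→B (7c) ∥ CU A:t4 (9c) ⇒ 9c, clock 43
[6] DMA t6→A (7c) ∥ CU B:t5 (5c) ⇒ 7c, clock 50
[7] DMA t7→B (7c) ∥ CU A:t6 (6c) ⇒ 7c, clock 57
[8] DMA idle ∥ CU B:t7 (3c) ⇒ 3c, clock 60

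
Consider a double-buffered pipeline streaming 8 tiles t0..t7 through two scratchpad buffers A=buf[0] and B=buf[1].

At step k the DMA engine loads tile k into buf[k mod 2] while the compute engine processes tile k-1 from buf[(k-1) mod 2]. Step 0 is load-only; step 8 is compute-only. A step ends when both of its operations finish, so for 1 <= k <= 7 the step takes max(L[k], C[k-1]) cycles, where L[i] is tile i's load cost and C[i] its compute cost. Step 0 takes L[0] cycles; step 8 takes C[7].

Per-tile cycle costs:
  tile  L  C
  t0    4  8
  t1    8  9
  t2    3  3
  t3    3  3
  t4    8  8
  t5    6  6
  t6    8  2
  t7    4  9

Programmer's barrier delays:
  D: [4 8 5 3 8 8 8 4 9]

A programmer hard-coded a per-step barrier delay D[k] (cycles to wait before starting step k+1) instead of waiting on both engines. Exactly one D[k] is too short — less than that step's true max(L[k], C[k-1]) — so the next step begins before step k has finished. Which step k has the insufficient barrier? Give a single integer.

[0] required=L[0]=4=4 vs D=4 ok
[1] required=max(L[1]=8,C[0]=8)=8 vs D=8 ok
[2] required=max(L[2]=3,C[1]=9)=9 vs D=5 SHORT
[3] required=max(L[3]=3,C[2]=3)=3 vs D=3 ok
[4] required=max(L[4]=8,C[3]=3)=8 vs D=8 ok
[5] required=max(L[5]=6,C[4]=8)=8 vs D=8 ok
[6] required=max(L[6]=8,C[5]=6)=8 vs D=8 ok
[7] required=max(L[7]=4,C[6]=2)=4 vs D=4 ok
[8] required=C[7]=9=9 vs D=9 ok

hazard at step 2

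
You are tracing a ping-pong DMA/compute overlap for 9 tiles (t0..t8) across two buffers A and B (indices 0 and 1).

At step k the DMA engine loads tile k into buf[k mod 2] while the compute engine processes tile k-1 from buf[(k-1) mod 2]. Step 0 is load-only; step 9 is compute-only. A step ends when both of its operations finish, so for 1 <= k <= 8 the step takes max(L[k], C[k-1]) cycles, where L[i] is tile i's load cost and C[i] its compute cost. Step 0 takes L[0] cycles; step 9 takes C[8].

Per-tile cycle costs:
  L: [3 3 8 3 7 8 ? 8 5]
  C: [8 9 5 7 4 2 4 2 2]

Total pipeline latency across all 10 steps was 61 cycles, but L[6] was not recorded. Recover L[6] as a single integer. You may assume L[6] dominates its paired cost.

step 0: dur = L[0]=3 = 3
step 1: dur = max(L[1]=3, C[0]=8) = 8
step 2: dur = max(L[2]=8, C[1]=9) = 9
step 3: dur = max(L[3]=3, C[2]=5) = 5
step 4: dur = max(L[4]=7, C[3]=7) = 7
step 5: dur = max(L[5]=8, C[4]=4) = 8
step 6: dur = max(L[6]=?, C[5]=2) = L[6]  (unknown; binding)
step 7: dur = max(L[7]=8, C[6]=4) = 8
step 8: dur = max(L[8]=5, C[7]=2) = 5
step 9: dur = C[8]=2 = 2
sum of known step durations = 55
dur[6] = total - known = 61 - 55 = 6
L[6] is the binding max in step 6, so L[6] = dur[6] = 6

L[6] = 6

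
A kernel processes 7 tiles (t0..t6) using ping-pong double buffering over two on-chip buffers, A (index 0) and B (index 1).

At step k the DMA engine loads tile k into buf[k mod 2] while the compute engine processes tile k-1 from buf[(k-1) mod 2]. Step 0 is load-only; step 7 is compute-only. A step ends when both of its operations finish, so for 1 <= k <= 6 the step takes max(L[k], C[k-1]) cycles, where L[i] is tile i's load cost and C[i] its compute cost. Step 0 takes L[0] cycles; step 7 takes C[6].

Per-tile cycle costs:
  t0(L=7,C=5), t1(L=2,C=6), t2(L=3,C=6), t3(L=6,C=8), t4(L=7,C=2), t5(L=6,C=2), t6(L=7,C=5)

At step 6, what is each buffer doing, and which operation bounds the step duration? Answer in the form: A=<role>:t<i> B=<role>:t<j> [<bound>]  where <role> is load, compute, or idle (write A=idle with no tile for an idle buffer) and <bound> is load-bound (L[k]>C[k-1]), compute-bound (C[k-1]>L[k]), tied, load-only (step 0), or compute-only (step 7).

  0. 7=7c; end=7; A:t0 B:-
  1. max(2,5)=5c; end=12; A:t0 B:t1
  2. max(3,6)=6c; end=18; A:t2 B:t1
  3. max(6,6)=6c; end=24; A:t2 B:t3
  4. max(7,8)=8c; end=32; A:t4 B:t3
  5. max(6,2)=6c; end=38; A:t4 B:t5
  6. max(7,2)=7c; end=45; A:t6 B:t5
  7. 5=5c; end=50; A:t6 B:t5

step 6: A=load:t6 B=compute:t5 [load-bound]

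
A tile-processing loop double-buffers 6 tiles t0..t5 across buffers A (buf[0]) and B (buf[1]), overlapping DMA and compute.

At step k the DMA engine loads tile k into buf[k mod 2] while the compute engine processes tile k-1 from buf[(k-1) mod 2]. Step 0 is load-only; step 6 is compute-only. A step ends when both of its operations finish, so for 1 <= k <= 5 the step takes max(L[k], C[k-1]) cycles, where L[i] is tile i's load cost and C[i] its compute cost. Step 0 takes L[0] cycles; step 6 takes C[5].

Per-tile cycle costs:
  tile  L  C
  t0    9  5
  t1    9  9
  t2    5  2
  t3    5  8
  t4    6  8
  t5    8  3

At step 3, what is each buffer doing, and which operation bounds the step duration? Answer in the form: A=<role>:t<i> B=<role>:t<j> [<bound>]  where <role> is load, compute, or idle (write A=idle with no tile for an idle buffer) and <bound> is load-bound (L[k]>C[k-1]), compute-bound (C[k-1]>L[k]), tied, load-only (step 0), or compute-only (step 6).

  0. 9=9c; end=9; A:t0 B:-
  1. max(9,5)=9c; end=18; A:t0 B:t1
  2. max(5,9)=9c; end=27; A:t2 B:t1
  3. max(5,2)=5c; end=32; A:t2 B:t3
  4. max(6,8)=8c; end=40; A:t4 B:t3
  5. max(8,8)=8c; end=48; A:t4 B:t5
  6. 3=3c; end=51; A:t4 B:t5

step 3: A=compute:t2 B=load:t3 [load-bound]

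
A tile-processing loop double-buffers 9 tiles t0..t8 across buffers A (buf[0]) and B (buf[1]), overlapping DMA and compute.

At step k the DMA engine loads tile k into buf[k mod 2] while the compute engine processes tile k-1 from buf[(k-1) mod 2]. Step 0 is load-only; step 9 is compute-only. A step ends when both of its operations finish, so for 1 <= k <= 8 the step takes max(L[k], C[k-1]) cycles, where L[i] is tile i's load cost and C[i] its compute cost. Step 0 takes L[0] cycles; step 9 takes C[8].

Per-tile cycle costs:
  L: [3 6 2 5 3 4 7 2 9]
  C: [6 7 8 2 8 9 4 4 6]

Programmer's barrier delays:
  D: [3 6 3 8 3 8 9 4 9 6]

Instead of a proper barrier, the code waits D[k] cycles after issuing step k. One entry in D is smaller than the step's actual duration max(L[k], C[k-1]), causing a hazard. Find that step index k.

k=0 barrier L[0]=3→3c, D[0]=3 ok
k=1 barrier max(L[1]=6,C[0]=6)→6c, D[1]=6 ok
k=2 barrier max(L[2]=2,C[1]=7)→7c, D[2]=3 SHORT
k=3 barrier max(L[3]=5,C[2]=8)→8c, D[3]=8 ok
k=4 barrier max(L[4]=3,C[3]=2)→3c, D[4]=3 ok
k=5 barrier max(L[5]=4,C[4]=8)→8c, D[5]=8 ok
k=6 barrier max(L[6]=7,C[5]=9)→9c, D[6]=9 ok
k=7 barrier max(L[7]=2,C[6]=4)→4c, D[7]=4 ok
k=8 barrier max(L[8]=9,C[7]=4)→9c, D[8]=9 ok
k=9 barrier C[8]=6→6c, D[9]=6 ok

hazard at step 2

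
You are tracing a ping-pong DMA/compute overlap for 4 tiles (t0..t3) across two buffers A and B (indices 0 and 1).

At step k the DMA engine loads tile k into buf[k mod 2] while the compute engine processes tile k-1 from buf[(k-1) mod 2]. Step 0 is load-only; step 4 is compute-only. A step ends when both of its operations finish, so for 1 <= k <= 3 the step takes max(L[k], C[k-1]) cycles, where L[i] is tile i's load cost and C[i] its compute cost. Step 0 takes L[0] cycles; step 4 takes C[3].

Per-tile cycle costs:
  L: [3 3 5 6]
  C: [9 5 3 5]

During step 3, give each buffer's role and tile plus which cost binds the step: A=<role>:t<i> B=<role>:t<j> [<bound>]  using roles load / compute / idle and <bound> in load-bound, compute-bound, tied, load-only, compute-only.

[0] DMA t0→A (3c) ∥ CU idle ⇒ 3c, clock 3
[1] DMA t1→B (3c) ∥ CU A:t0 (9c) ⇒ 9c, clock 12
[2] DMA t2→A (5c) ∥ CU B:t1 (5c) ⇒ 5c, clock 17
[3] DMA t3→B (6c) ∥ CU A:t2 (3c) ⇒ 6c, clock 23
[4] DMA idle ∥ CU B:t3 (5c) ⇒ 5c, clock 28

step 3: A=compute:t2 B=load:t3 [load-bound]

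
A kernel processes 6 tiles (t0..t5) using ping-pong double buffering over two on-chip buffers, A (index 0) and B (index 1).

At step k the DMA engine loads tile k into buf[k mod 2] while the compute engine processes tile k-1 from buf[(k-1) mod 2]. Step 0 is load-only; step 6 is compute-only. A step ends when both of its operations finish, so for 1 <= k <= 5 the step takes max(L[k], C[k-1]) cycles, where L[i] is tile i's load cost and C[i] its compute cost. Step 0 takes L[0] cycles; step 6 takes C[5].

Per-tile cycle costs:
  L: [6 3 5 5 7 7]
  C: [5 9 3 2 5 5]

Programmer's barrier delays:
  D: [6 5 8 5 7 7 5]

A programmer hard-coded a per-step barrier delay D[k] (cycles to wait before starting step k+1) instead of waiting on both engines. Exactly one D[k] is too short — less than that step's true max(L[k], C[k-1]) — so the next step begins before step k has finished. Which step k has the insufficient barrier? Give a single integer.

hazard at step 2

k=0 barrier L[0]=6→6c, D[0]=6 ok
k=1 barrier max(L[1]=3,C[0]=5)→5c, D[1]=5 ok
k=2 barrier max(L[2]=5,C[1]=9)→9c, D[2]=8 SHORT
k=3 barrier max(L[3]=5,C[2]=3)→5c, D[3]=5 ok
k=4 barrier max(L[4]=7,C[3]=2)→7c, D[4]=7 ok
k=5 barrier max(L[5]=7,C[4]=5)→7c, D[5]=7 ok
k=6 barrier C[5]=5→5c, D[6]=5 ok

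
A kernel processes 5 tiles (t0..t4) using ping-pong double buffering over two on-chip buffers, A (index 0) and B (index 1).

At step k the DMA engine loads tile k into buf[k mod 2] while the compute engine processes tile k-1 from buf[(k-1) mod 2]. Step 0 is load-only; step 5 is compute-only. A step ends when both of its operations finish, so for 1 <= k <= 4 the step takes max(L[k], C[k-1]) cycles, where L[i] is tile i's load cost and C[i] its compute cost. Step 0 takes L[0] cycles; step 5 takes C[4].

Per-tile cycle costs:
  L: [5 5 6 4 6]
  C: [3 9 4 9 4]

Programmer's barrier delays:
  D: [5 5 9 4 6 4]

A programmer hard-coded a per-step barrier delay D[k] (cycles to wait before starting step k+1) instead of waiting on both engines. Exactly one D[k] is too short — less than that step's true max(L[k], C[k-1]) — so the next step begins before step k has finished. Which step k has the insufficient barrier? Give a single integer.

step 0: need L[0]=5 = 5; D[0]=5 ok
step 1: need max(L[1]=5,C[0]=3) = 5; D[1]=5 ok
step 2: need max(L[2]=6,C[1]=9) = 9; D[2]=9 ok
step 3: need max(L[3]=4,C[2]=4) = 4; D[3]=4 ok
step 4: need max(L[4]=6,C[3]=9) = 9; D[4]=6 SHORT
step 5: need C[4]=4 = 4; D[5]=4 ok

hazard at step 4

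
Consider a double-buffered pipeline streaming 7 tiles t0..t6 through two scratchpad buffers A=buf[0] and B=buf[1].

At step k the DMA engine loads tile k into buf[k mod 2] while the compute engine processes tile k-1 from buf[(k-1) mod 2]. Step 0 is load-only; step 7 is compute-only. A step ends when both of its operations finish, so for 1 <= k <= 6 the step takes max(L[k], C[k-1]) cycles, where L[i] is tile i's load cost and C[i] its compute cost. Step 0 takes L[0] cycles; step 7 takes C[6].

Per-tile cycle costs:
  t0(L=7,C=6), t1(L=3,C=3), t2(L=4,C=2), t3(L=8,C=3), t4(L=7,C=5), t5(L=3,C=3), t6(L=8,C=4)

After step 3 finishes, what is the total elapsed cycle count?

end_cycle[3] = 25

k=0 load=t0/7c comp=- wait=7 total=7
k=1 load=t1/3c comp=t0/6c wait=6 total=13
k=2 load=t2/4c comp=t1/3c wait=4 total=17
k=3 load=t3/8c comp=t2/2c wait=8 total=25
k=4 load=t4/7c comp=t3/3c wait=7 total=32
k=5 load=t5/3c comp=t4/5c wait=5 total=37
k=6 load=t6/8c comp=t5/3c wait=8 total=45
k=7 load=- comp=t6/4c wait=4 total=49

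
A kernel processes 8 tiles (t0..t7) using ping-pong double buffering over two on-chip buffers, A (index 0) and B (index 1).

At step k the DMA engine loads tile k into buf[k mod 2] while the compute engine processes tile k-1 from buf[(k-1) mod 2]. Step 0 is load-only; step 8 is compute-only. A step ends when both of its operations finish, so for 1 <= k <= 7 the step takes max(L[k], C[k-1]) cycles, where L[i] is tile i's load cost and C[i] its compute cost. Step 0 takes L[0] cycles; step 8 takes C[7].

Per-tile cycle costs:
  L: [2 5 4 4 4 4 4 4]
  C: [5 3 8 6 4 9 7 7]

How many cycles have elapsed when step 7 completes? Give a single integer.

k=0 load=t0/2c comp=- wait=2 total=2
k=1 load=t1/5c comp=t0/5c wait=5 total=7
k=2 load=t2/4c comp=t1/3c wait=4 total=11
k=3 load=t3/4c comp=t2/8c wait=8 total=19
k=4 load=t4/4c comp=t3/6c wait=6 total=25
k=5 load=t5/4c comp=t4/4c wait=4 total=29
k=6 load=t6/4c comp=t5/9c wait=9 total=38
k=7 load=t7/4c comp=t6/7c wait=7 total=45
k=8 load=- comp=t7/7c wait=7 total=52

end_cycle[7] = 45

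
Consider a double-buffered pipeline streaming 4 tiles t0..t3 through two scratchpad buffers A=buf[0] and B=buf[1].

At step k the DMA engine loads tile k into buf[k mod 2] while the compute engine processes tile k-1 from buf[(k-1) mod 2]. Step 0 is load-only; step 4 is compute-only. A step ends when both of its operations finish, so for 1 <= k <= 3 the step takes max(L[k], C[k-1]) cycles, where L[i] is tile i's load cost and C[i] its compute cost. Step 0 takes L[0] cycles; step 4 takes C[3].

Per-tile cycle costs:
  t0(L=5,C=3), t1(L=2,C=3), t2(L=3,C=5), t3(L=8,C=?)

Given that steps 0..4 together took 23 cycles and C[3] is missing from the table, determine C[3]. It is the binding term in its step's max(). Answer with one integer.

step 0 → dur = L[0]=5 = 5
step 1 → dur = max(L[1]=2, C[0]=3) = 3
step 2 → dur = max(L[2]=3, C[1]=3) = 3
step 3 → dur = max(L[3]=8, C[2]=5) = 8
step 4 → dur = C[3]=? = C[3]  (unknown; binding)
sum of known step durations = 19
dur[4] = total - known = 23 - 19 = 4
C[3] is the binding max in step 4, so C[3] = dur[4] = 4

C[3] = 4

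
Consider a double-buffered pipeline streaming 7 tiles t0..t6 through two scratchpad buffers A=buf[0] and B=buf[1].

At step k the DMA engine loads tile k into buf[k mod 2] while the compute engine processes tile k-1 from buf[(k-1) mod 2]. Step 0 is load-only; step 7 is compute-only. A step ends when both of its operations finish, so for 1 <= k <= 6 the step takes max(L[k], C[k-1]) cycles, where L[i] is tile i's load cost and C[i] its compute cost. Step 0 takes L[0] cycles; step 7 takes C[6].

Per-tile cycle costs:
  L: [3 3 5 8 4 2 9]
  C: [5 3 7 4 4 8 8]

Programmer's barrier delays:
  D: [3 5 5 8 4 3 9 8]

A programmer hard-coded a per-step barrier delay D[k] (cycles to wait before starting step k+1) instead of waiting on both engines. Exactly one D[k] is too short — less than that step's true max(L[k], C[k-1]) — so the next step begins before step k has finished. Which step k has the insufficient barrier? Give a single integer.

hazard at step 5

step 0: need L[0]=3 = 3; D[0]=3 ok
step 1: need max(L[1]=3,C[0]=5) = 5; D[1]=5 ok
step 2: need max(L[2]=5,C[1]=3) = 5; D[2]=5 ok
step 3: need max(L[3]=8,C[2]=7) = 8; D[3]=8 ok
step 4: need max(L[4]=4,C[3]=4) = 4; D[4]=4 ok
step 5: need max(L[5]=2,C[4]=4) = 4; D[5]=3 SHORT
step 6: need max(L[6]=9,C[5]=8) = 9; D[6]=9 ok
step 7: need C[6]=8 = 8; D[7]=8 ok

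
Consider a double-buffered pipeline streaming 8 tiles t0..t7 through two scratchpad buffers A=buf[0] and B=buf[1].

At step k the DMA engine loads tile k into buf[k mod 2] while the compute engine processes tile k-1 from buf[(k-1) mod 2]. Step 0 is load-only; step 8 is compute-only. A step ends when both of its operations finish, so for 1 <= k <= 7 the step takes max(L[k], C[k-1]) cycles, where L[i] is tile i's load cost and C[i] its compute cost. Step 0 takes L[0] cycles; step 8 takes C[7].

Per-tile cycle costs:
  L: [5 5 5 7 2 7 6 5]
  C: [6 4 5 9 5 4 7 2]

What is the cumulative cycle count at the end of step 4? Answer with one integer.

end_cycle[4] = 32

step 0: L[0]=5 → dur=5, Σ=5 | A=load:t0 B=idle [load-only]
step 1: L[1]=5 C[0]=6 → dur=6, Σ=11 | A=compute:t0 B=load:t1 [compute-bound]
step 2: L[2]=5 C[1]=4 → dur=5, Σ=16 | A=load:t2 B=compute:t1 [load-bound]
step 3: L[3]=7 C[2]=5 → dur=7, Σ=23 | A=compute:t2 B=load:t3 [load-bound]
step 4: L[4]=2 C[3]=9 → dur=9, Σ=32 | A=load:t4 B=compute:t3 [compute-bound]
step 5: L[5]=7 C[4]=5 → dur=7, Σ=39 | A=compute:t4 B=load:t5 [load-bound]
step 6: L[6]=6 C[5]=4 → dur=6, Σ=45 | A=load:t6 B=compute:t5 [load-bound]
step 7: L[7]=5 C[6]=7 → dur=7, Σ=52 | A=compute:t6 B=load:t7 [compute-bound]
step 8: C[7]=2 → dur=2, Σ=54 | A=idle B=compute:t7 [compute-only]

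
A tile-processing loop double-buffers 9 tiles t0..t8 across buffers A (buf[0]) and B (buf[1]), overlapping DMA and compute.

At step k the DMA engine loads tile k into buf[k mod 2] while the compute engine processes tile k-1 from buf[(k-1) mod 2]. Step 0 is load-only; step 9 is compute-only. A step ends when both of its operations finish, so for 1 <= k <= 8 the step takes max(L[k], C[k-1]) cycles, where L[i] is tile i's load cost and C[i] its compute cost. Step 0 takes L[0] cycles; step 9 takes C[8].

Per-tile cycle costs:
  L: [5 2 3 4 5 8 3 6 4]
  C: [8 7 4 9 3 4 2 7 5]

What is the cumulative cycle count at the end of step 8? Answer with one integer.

  0. 5=5c; end=5; A:t0 B:-
  1. max(2,8)=8c; end=13; A:t0 B:t1
  2. max(3,7)=7c; end=20; A:t2 B:t1
  3. max(4,4)=4c; end=24; A:t2 B:t3
  4. max(5,9)=9c; end=33; A:t4 B:t3
  5. max(8,3)=8c; end=41; A:t4 B:t5
  6. max(3,4)=4c; end=45; A:t6 B:t5
  7. max(6,2)=6c; end=51; A:t6 B:t7
  8. max(4,7)=7c; end=58; A:t8 B:t7
  9. 5=5c; end=63; A:t8 B:t7

end_cycle[8] = 58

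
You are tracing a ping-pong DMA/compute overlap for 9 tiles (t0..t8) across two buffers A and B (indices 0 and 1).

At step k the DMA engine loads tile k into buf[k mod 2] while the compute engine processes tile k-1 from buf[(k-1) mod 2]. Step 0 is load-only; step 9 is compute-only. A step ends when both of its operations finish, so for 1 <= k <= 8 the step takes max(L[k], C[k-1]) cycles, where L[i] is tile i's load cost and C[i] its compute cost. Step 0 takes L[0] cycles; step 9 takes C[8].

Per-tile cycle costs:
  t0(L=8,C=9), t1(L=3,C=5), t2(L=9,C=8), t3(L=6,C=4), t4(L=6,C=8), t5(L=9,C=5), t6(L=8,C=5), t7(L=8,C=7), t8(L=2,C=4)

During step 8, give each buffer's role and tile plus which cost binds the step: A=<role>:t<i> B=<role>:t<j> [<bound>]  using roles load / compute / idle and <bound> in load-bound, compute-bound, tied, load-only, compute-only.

step 8: A=load:t8 B=compute:t7 [compute-bound]

step 0: L[0]=8 → dur=8, Σ=8 | A=load:t0 B=idle [load-only]
step 1: L[1]=3 C[0]=9 → dur=9, Σ=17 | A=compute:t0 B=load:t1 [compute-bound]
step 2: L[2]=9 C[1]=5 → dur=9, Σ=26 | A=load:t2 B=compute:t1 [load-bound]
step 3: L[3]=6 C[2]=8 → dur=8, Σ=34 | A=compute:t2 B=load:t3 [compute-bound]
step 4: L[4]=6 C[3]=4 → dur=6, Σ=40 | A=load:t4 B=compute:t3 [load-bound]
step 5: L[5]=9 C[4]=8 → dur=9, Σ=49 | A=compute:t4 B=load:t5 [load-bound]
step 6: L[6]=8 C[5]=5 → dur=8, Σ=57 | A=load:t6 B=compute:t5 [load-bound]
step 7: L[7]=8 C[6]=5 → dur=8, Σ=65 | A=compute:t6 B=load:t7 [load-bound]
step 8: L[8]=2 C[7]=7 → dur=7, Σ=72 | A=load:t8 B=compute:t7 [compute-bound]
step 9: C[8]=4 → dur=4, Σ=76 | A=compute:t8 B=idle [compute-only]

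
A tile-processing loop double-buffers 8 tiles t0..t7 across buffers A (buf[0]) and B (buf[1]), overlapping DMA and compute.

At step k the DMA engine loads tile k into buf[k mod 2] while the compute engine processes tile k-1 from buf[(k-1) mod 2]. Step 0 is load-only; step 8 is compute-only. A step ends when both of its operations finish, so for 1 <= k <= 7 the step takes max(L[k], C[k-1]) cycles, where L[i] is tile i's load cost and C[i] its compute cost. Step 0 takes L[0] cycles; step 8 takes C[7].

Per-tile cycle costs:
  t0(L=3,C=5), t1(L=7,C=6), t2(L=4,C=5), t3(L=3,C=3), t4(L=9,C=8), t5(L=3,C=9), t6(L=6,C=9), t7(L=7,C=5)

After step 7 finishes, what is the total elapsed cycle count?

[0] DMA t0→A (3c) ∥ CU idle ⇒ 3c, clock 3
[1] DMA t1→B (7c) ∥ CU A:t0 (5c) ⇒ 7c, clock 10
[2] DMA t2→A (4c) ∥ CU B:t1 (6c) ⇒ 6c, clock 16
[3] DMA t3→B (3c) ∥ CU A:t2 (5c) ⇒ 5c, clock 21
[4] DMA t4→A (9c) ∥ CU B:t3 (3c) ⇒ 9c, clock 30
[5] DMA t5→B (3c) ∥ CU A:t4 (8c) ⇒ 8c, clock 38
[6] DMA t6→A (6c) ∥ CU B:t5 (9c) ⇒ 9c, clock 47
[7] DMA t7→B (7c) ∥ CU A:t6 (9c) ⇒ 9c, clock 56
[8] DMA idle ∥ CU B:t7 (5c) ⇒ 5c, clock 61

end_cycle[7] = 56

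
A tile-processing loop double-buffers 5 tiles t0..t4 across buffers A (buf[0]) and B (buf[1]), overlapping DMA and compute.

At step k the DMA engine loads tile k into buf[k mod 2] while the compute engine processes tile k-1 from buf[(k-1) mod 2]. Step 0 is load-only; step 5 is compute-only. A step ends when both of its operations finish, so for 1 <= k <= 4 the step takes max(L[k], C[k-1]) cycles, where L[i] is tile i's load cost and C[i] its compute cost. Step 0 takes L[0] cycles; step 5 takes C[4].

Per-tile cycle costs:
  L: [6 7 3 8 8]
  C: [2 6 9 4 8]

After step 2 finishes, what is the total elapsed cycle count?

[0] DMA t0→A (6c) ∥ CU idle ⇒ 6c, clock 6
[1] DMA t1→B (7c) ∥ CU A:t0 (2c) ⇒ 7c, clock 13
[2] DMA t2→A (3c) ∥ CU B:t1 (6c) ⇒ 6c, clock 19
[3] DMA t3→B (8c) ∥ CU A:t2 (9c) ⇒ 9c, clock 28
[4] DMA t4→A (8c) ∥ CU B:t3 (4c) ⇒ 8c, clock 36
[5] DMA idle ∥ CU A:t4 (8c) ⇒ 8c, clock 44

end_cycle[2] = 19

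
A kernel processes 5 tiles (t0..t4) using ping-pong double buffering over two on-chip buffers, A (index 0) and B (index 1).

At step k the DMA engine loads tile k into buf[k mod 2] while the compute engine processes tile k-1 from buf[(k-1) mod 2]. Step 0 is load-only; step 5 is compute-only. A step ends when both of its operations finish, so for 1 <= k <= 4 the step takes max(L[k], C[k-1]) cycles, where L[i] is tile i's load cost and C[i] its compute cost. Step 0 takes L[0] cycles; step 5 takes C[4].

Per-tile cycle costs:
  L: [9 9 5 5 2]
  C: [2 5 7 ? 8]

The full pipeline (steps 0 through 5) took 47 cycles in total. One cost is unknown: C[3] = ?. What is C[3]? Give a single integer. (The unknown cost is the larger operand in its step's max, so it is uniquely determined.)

C[3] = 9

step 0 = dur = L[0]=9 = 9
step 1 = dur = max(L[1]=9, C[0]=2) = 9
step 2 = dur = max(L[2]=5, C[1]=5) = 5
step 3 = dur = max(L[3]=5, C[2]=7) = 7
step 4 = dur = max(L[4]=2, C[3]=?) = C[3]  (unknown; binding)
step 5 = dur = C[4]=8 = 8
sum of known step durations = 38
dur[4] = total - known = 47 - 38 = 9
C[3] is the binding max in step 4, so C[3] = dur[4] = 9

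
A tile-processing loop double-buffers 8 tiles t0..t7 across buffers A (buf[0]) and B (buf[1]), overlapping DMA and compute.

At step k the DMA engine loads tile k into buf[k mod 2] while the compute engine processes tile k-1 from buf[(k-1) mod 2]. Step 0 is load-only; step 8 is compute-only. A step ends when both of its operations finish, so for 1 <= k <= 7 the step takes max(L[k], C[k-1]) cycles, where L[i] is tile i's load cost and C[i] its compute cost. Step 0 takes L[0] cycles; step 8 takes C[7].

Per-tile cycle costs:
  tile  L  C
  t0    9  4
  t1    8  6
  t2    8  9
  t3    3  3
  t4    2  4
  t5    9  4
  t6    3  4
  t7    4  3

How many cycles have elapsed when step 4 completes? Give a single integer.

end_cycle[4] = 37

[0] DMA t0→A (9c) ∥ CU idle ⇒ 9c, clock 9
[1] DMA t1→B (8c) ∥ CU A:t0 (4c) ⇒ 8c, clock 17
[2] DMA t2→A (8c) ∥ CU B:t1 (6c) ⇒ 8c, clock 25
[3] DMA t3→B (3c) ∥ CU A:t2 (9c) ⇒ 9c, clock 34
[4] DMA t4→A (2c) ∥ CU B:t3 (3c) ⇒ 3c, clock 37
[5] DMA t5→B (9c) ∥ CU A:t4 (4c) ⇒ 9c, clock 46
[6] DMA t6→A (3c) ∥ CU B:t5 (4c) ⇒ 4c, clock 50
[7] DMA t7→B (4c) ∥ CU A:t6 (4c) ⇒ 4c, clock 54
[8] DMA idle ∥ CU B:t7 (3c) ⇒ 3c, clock 57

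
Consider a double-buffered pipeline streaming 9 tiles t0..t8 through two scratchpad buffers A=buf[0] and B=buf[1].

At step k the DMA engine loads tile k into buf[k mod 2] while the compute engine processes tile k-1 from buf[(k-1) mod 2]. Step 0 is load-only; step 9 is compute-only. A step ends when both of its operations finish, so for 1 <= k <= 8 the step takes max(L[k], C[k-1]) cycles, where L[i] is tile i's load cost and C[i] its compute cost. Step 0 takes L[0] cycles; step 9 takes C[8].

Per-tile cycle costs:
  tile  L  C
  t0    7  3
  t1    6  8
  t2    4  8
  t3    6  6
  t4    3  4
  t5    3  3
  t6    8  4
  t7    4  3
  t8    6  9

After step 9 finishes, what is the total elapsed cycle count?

end_cycle[9] = 66

k=0 load=t0/7c comp=- wait=7 total=7
k=1 load=t1/6c comp=t0/3c wait=6 total=13
k=2 load=t2/4c comp=t1/8c wait=8 total=21
k=3 load=t3/6c comp=t2/8c wait=8 total=29
k=4 load=t4/3c comp=t3/6c wait=6 total=35
k=5 load=t5/3c comp=t4/4c wait=4 total=39
k=6 load=t6/8c comp=t5/3c wait=8 total=47
k=7 load=t7/4c comp=t6/4c wait=4 total=51
k=8 load=t8/6c comp=t7/3c wait=6 total=57
k=9 load=- comp=t8/9c wait=9 total=66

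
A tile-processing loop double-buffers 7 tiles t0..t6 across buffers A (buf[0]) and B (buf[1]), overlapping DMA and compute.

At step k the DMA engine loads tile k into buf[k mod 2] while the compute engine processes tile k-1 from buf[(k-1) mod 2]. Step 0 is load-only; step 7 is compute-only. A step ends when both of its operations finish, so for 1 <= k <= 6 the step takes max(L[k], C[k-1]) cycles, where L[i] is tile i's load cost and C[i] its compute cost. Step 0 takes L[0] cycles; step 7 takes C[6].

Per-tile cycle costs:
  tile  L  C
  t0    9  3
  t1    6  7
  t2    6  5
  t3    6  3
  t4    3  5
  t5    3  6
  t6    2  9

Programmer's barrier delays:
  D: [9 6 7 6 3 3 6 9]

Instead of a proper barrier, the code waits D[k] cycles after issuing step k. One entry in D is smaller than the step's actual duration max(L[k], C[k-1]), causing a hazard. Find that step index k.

[0] required=L[0]=9=9 vs D=9 ok
[1] required=max(L[1]=6,C[0]=3)=6 vs D=6 ok
[2] required=max(L[2]=6,C[1]=7)=7 vs D=7 ok
[3] required=max(L[3]=6,C[2]=5)=6 vs D=6 ok
[4] required=max(L[4]=3,C[3]=3)=3 vs D=3 ok
[5] required=max(L[5]=3,C[4]=5)=5 vs D=3 SHORT
[6] required=max(L[6]=2,C[5]=6)=6 vs D=6 ok
[7] required=C[6]=9=9 vs D=9 ok

hazard at step 5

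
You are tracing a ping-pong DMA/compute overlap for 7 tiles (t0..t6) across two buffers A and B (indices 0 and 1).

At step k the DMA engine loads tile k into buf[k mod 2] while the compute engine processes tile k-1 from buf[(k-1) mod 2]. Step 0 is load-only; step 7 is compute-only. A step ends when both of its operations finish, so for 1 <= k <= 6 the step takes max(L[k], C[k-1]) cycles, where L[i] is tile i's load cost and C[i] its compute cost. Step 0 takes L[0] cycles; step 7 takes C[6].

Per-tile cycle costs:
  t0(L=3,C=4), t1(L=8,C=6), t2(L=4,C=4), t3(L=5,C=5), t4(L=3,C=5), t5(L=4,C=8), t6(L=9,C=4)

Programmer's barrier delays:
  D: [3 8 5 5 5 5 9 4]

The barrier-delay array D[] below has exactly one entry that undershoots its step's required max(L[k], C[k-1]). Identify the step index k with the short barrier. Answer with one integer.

step 0: need L[0]=3 = 3; D[0]=3 ok
step 1: need max(L[1]=8,C[0]=4) = 8; D[1]=8 ok
step 2: need max(L[2]=4,C[1]=6) = 6; D[2]=5 SHORT
step 3: need max(L[3]=5,C[2]=4) = 5; D[3]=5 ok
step 4: need max(L[4]=3,C[3]=5) = 5; D[4]=5 ok
step 5: need max(L[5]=4,C[4]=5) = 5; D[5]=5 ok
step 6: need max(L[6]=9,C[5]=8) = 9; D[6]=9 ok
step 7: need C[6]=4 = 4; D[7]=4 ok

hazard at step 2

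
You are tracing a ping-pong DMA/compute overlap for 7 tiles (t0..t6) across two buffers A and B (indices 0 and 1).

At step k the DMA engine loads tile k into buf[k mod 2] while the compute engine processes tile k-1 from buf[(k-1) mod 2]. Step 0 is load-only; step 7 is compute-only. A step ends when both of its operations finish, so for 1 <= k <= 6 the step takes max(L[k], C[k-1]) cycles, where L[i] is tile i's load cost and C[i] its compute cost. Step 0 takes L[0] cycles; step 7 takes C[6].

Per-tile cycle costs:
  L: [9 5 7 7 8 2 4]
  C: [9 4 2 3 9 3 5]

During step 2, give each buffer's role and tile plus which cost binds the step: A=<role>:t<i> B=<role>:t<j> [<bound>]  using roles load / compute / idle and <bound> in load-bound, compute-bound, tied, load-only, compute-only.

step 2: A=load:t2 B=compute:t1 [load-bound]

k=0 load=t0/9c comp=- wait=9 total=9
k=1 load=t1/5c comp=t0/9c wait=9 total=18
k=2 load=t2/7c comp=t1/4c wait=7 total=25
k=3 load=t3/7c comp=t2/2c wait=7 total=32
k=4 load=t4/8c comp=t3/3c wait=8 total=40
k=5 load=t5/2c comp=t4/9c wait=9 total=49
k=6 load=t6/4c comp=t5/3c wait=4 total=53
k=7 load=- comp=t6/5c wait=5 total=58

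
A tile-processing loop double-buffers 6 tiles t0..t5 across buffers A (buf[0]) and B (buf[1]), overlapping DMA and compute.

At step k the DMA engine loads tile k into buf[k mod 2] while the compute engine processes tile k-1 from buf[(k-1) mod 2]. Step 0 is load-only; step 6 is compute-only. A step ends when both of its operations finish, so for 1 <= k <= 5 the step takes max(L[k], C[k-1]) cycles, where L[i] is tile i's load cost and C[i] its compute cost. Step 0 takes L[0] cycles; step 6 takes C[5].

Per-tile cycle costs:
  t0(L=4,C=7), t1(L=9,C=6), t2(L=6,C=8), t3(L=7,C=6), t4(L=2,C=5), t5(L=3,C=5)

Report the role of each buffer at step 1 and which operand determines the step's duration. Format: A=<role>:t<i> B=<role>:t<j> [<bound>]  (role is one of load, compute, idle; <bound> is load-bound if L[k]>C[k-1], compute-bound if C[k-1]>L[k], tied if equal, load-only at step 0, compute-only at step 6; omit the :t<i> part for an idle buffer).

step 1: A=compute:t0 B=load:t1 [load-bound]

[0] DMA t0→A (4c) ∥ CU idle ⇒ 4c, clock 4
[1] DMA t1→B (9c) ∥ CU A:t0 (7c) ⇒ 9c, clock 13
[2] DMA t2→A (6c) ∥ CU B:t1 (6c) ⇒ 6c, clock 19
[3] DMA t3→B (7c) ∥ CU A:t2 (8c) ⇒ 8c, clock 27
[4] DMA t4→A (2c) ∥ CU B:t3 (6c) ⇒ 6c, clock 33
[5] DMA t5→B (3c) ∥ CU A:t4 (5c) ⇒ 5c, clock 38
[6] DMA idle ∥ CU B:t5 (5c) ⇒ 5c, clock 43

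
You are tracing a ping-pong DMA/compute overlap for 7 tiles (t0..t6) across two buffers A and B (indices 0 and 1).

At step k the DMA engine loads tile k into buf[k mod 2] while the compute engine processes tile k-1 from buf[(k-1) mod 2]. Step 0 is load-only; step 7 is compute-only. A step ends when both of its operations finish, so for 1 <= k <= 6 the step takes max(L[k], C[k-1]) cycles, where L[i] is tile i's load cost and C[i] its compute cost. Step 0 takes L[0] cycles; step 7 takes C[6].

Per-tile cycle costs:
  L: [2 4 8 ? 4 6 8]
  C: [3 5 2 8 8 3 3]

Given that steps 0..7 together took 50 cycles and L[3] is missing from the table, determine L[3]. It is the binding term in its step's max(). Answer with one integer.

step 0 → dur = L[0]=2 = 2
step 1 → dur = max(L[1]=4, C[0]=3) = 4
step 2 → dur = max(L[2]=8, C[1]=5) = 8
step 3 → dur = max(L[3]=?, C[2]=2) = L[3]  (unknown; binding)
step 4 → dur = max(L[4]=4, C[3]=8) = 8
step 5 → dur = max(L[5]=6, C[4]=8) = 8
step 6 → dur = max(L[6]=8, C[5]=3) = 8
step 7 → dur = C[6]=3 = 3
sum of known step durations = 41
dur[3] = total - known = 50 - 41 = 9
L[3] is the binding max in step 3, so L[3] = dur[3] = 9

L[3] = 9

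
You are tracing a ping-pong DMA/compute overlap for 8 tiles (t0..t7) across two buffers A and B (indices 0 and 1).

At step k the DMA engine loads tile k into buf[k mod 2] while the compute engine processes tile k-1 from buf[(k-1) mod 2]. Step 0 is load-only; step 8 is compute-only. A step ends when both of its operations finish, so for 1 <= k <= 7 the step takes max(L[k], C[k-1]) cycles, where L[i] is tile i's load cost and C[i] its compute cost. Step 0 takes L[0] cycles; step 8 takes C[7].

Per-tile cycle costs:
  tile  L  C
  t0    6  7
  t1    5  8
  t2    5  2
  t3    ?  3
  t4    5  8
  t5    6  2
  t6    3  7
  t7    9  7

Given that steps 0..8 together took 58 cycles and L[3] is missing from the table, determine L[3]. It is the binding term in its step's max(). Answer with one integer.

step 0 → dur = L[0]=6 = 6
step 1 → dur = max(L[1]=5, C[0]=7) = 7
step 2 → dur = max(L[2]=5, C[1]=8) = 8
step 3 → dur = max(L[3]=?, C[2]=2) = L[3]  (unknown; binding)
step 4 → dur = max(L[4]=5, C[3]=3) = 5
step 5 → dur = max(L[5]=6, C[4]=8) = 8
step 6 → dur = max(L[6]=3, C[5]=2) = 3
step 7 → dur = max(L[7]=9, C[6]=7) = 9
step 8 → dur = C[7]=7 = 7
sum of known step durations = 53
dur[3] = total - known = 58 - 53 = 5
L[3] is the binding max in step 3, so L[3] = dur[3] = 5

L[3] = 5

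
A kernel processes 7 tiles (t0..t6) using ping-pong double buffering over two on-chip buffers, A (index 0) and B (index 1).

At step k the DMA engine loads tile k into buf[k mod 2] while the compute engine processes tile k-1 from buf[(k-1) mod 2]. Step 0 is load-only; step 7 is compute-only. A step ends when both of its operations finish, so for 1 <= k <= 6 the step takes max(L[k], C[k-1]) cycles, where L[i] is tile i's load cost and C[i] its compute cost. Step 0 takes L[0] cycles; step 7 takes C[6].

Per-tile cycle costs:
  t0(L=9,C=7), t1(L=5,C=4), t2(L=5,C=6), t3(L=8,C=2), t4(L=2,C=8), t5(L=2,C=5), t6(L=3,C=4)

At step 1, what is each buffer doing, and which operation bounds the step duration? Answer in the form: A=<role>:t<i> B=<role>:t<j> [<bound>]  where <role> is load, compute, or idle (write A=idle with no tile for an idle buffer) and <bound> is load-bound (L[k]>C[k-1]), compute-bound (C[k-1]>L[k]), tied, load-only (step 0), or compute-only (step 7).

step 0: L[0]=9 → dur=9, Σ=9 | A=load:t0 B=idle [load-only]
step 1: L[1]=5 C[0]=7 → dur=7, Σ=16 | A=compute:t0 B=load:t1 [compute-bound]
step 2: L[2]=5 C[1]=4 → dur=5, Σ=21 | A=load:t2 B=compute:t1 [load-bound]
step 3: L[3]=8 C[2]=6 → dur=8, Σ=29 | A=compute:t2 B=load:t3 [load-bound]
step 4: L[4]=2 C[3]=2 → dur=2, Σ=31 | A=load:t4 B=compute:t3 [tied]
step 5: L[5]=2 C[4]=8 → dur=8, Σ=39 | A=compute:t4 B=load:t5 [compute-bound]
step 6: L[6]=3 C[5]=5 → dur=5, Σ=44 | A=load:t6 B=compute:t5 [compute-bound]
step 7: C[6]=4 → dur=4, Σ=48 | A=compute:t6 B=idle [compute-only]

step 1: A=compute:t0 B=load:t1 [compute-bound]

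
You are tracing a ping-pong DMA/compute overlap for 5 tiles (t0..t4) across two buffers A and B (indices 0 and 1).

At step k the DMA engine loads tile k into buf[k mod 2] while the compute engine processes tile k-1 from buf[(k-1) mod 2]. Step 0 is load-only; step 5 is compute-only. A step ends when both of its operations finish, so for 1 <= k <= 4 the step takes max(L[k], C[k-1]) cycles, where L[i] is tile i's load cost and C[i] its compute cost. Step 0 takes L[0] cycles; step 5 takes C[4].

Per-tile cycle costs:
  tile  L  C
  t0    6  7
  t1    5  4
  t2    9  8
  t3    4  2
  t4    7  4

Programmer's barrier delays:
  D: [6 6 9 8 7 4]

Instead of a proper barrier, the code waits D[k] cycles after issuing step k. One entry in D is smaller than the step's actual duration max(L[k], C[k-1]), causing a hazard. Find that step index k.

hazard at step 1

[0] required=L[0]=6=6 vs D=6 ok
[1] required=max(L[1]=5,C[0]=7)=7 vs D=6 SHORT
[2] required=max(L[2]=9,C[1]=4)=9 vs D=9 ok
[3] required=max(L[3]=4,C[2]=8)=8 vs D=8 ok
[4] required=max(L[4]=7,C[3]=2)=7 vs D=7 ok
[5] required=C[4]=4=4 vs D=4 ok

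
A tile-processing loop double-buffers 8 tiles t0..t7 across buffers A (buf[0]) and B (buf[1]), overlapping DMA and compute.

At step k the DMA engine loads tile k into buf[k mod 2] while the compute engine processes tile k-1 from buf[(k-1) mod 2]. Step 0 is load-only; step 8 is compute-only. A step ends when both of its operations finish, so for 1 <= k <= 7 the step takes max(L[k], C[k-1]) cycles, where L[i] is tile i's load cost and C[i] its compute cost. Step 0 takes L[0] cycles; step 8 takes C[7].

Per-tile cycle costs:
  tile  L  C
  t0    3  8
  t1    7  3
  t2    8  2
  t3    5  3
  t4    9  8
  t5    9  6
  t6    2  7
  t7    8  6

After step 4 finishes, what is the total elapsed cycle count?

end_cycle[4] = 33

  0. 3=3c; end=3; A:t0 B:-
  1. max(7,8)=8c; end=11; A:t0 B:t1
  2. max(8,3)=8c; end=19; A:t2 B:t1
  3. max(5,2)=5c; end=24; A:t2 B:t3
  4. max(9,3)=9c; end=33; A:t4 B:t3
  5. max(9,8)=9c; end=42; A:t4 B:t5
  6. max(2,6)=6c; end=48; A:t6 B:t5
  7. max(8,7)=8c; end=56; A:t6 B:t7
  8. 6=6c; end=62; A:t6 B:t7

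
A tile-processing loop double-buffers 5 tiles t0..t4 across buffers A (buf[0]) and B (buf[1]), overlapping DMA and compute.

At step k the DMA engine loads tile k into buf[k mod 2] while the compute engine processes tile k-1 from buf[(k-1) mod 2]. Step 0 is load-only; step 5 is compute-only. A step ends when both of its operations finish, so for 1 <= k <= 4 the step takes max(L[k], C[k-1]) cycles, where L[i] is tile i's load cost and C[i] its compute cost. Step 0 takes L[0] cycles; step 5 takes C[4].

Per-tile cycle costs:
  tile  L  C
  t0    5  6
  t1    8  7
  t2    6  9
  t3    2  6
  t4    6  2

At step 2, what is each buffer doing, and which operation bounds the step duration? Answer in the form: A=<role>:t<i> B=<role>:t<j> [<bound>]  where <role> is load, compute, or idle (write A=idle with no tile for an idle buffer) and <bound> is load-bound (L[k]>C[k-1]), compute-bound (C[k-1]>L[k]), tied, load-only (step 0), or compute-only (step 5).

step 0: L[0]=5 → dur=5, Σ=5 | A=load:t0 B=idle [load-only]
step 1: L[1]=8 C[0]=6 → dur=8, Σ=13 | A=compute:t0 B=load:t1 [load-bound]
step 2: L[2]=6 C[1]=7 → dur=7, Σ=20 | A=load:t2 B=compute:t1 [compute-bound]
step 3: L[3]=2 C[2]=9 → dur=9, Σ=29 | A=compute:t2 B=load:t3 [compute-bound]
step 4: L[4]=6 C[3]=6 → dur=6, Σ=35 | A=load:t4 B=compute:t3 [tied]
step 5: C[4]=2 → dur=2, Σ=37 | A=compute:t4 B=idle [compute-only]

step 2: A=load:t2 B=compute:t1 [compute-bound]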